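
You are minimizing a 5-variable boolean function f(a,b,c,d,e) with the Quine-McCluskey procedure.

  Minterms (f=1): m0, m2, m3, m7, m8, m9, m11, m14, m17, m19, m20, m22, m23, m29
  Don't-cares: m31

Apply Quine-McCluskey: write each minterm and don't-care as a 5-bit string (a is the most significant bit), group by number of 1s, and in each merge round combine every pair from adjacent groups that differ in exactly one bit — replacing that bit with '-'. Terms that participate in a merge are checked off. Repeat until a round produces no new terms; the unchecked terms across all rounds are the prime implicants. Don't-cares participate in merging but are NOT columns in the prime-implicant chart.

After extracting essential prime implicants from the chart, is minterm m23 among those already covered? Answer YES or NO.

YES

size-2^0 implicants → 00000(✓)  00010(✓)  00011(✓)  00111(✓)  01000(✓)  01001(✓)  01011(✓)  01110  10001(✓)  10011(✓)  10100(✓)  10110(✓)  10111(✓)  11101(✓)  11111(✓)
size-2^1 implicants → -0011(✓)  -0111(✓)  0-000  0-011  00-11(✓)  000-0  0001-  010-1  0100-  1-111  10-11(✓)  100-1  101-0  1011-  111-1
size-2^2 implicants → -0-11
Unchecked terms (primes): -0-11, 0-000, 0-011, 000-0, 0001-, 010-1, 0100-, 01110, 1-111, 100-1, 101-0, 1011-, 111-1
Minterm coverage:
  m0 ⊆ 0-000,000-0
  m2 ⊆ 000-0,0001-
  m3 ⊆ -0-11,0-011,0001-
  m7 ⊆ -0-11 [E]
  m8 ⊆ 0-000,0100-
  m9 ⊆ 010-1,0100-
  m11 ⊆ 0-011,010-1
  m14 ⊆ 01110 [E]
  m17 ⊆ 100-1 [E]
  m19 ⊆ -0-11,100-1
  m20 ⊆ 101-0 [E]
  m22 ⊆ 101-0,1011-
  m23 ⊆ -0-11,1-111,1011-
  m29 ⊆ 111-1 [E]
E = {-0-11, 01110, 100-1, 101-0, 111-1}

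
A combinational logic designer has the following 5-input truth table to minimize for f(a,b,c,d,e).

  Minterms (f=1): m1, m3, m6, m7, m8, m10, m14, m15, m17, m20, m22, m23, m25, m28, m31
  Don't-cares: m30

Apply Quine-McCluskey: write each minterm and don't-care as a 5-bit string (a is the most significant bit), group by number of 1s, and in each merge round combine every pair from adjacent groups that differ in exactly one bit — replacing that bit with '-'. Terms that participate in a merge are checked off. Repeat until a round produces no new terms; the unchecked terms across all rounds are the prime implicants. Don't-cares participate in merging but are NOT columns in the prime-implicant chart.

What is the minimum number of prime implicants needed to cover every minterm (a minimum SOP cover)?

5

Round 0: 00001✓ 00011✓ 00110✓ 00111✓ 01000✓ 01010✓ 01110✓ 01111✓ 10001✓ 10100✓ 10110✓ 10111✓ 11001✓ 11100✓ 11110✓ 11111✓
Round 1: -0001 -0110✓ -0111✓ -1110✓ -1111✓ 0-110✓ 0-111✓ 00-11 000-1 0011-✓ 01-10 010-0 0111-✓ 1-001 1-100✓ 1-110✓ 1-111✓ 101-0✓ 1011-✓ 111-0✓ 1111-✓
Round 2: --110✓ --111✓ -011-✓ -111-✓ 0-11-✓ 1-1-0 1-11-✓
Round 3: --11-
PIs = {--11-, -0001, 00-11, 000-1, 01-10, 010-0, 1-001, 1-1-0}
Coverage chart:
  m1: -0001,000-1
  m3: 00-11,000-1
  m6: --11- ←essential
  m7: --11-,00-11
  m8: 010-0 ←essential
  m10: 01-10,010-0
  m14: --11-,01-10
  m15: --11- ←essential
  m17: -0001,1-001
  m20: 1-1-0 ←essential
  m22: --11-,1-1-0
  m23: --11- ←essential
  m25: 1-001 ←essential
  m28: 1-1-0 ←essential
  m31: --11- ←essential
Essential: --11-, 010-0, 1-001, 1-1-0
Petrick residual → 000-1
Min cover (5 terms): cd + a'b'c'e + a'bc'e' + ac'd'e + ace'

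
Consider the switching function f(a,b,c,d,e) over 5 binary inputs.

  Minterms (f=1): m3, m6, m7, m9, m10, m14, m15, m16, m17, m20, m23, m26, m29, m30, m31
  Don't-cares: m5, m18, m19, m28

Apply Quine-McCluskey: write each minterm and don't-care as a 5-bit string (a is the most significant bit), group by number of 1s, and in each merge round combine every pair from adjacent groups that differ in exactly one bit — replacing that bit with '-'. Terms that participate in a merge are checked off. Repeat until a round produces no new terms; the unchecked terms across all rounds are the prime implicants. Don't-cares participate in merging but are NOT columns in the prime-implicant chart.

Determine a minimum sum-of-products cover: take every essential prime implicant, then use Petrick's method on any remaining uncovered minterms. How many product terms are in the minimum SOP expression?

7

[col 0] 00011*, 00101*, 00110*, 00111*, 01001, 01010*, 01110*, 01111*, 10000*, 10001*, 10010*, 10011*, 10100*, 10111*, 11010*, 11100*, 11101*, 11110*, 11111*
[col 1] -0011*, -0111*, -1010*, -1110*, -1111*, 0-110*, 0-111*, 00-11*, 001-1, 0011-*, 01-10*, 0111-*, 1-010, 1-100, 1-111*, 10-00, 10-11*, 100-0*, 100-1*, 1000-*, 1001-*, 11-10*, 111-0*, 111-1*, 1110-*, 1111-*
[col 2] --111, -0-11, -1-10, -111-, 0-11-, 100--, 111--
Prime implicants: --111, -0-11, -1-10, -111-, 0-11-, 001-1, 01001, 1-010, 1-100, 10-00, 100--, 111--
PI chart (minterm → PIs covering it):
  3 | -0-11  (sole → essential)
  6 | 0-11-  (sole → essential)
  7 | --111,-0-11,0-11-,001-1
  9 | 01001  (sole → essential)
  10 | -1-10  (sole → essential)
  14 | -1-10,-111-,0-11-
  15 | --111,-111-,0-11-
  16 | 10-00,100--
  17 | 100--  (sole → essential)
  20 | 1-100,10-00
  23 | --111,-0-11
  26 | -1-10,1-010
  29 | 111--  (sole → essential)
  30 | -1-10,-111-,111--
  31 | --111,-111-,111--
Essential prime implicants: -0-11, -1-10, 0-11-, 01001, 100--, 111--
Petrick residual → 1-100
Minimum SOP uses 7 PIs: b'de + bde' + a'cd + a'bc'd'e + acd'e' + ab'c' + abc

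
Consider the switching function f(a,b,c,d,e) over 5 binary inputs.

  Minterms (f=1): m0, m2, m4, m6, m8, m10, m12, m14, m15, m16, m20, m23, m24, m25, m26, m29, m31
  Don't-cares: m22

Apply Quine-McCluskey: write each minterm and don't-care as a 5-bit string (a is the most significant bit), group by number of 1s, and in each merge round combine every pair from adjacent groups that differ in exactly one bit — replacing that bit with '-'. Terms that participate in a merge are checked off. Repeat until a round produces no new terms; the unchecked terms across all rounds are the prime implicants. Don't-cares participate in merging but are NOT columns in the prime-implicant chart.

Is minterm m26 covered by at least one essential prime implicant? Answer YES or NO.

YES

[col 0] 00000*, 00010*, 00100*, 00110*, 01000*, 01010*, 01100*, 01110*, 01111*, 10000*, 10100*, 10110*, 10111*, 11000*, 11001*, 11010*, 11101*, 11111*
[col 1] -0000*, -0100*, -0110*, -1000*, -1010*, -1111, 0-000*, 0-010*, 0-100*, 0-110*, 00-00*, 00-10*, 000-0*, 001-0*, 01-00*, 01-10*, 010-0*, 011-0*, 0111-, 1-000*, 1-111, 10-00*, 101-0*, 1011-, 11-01, 110-0*, 1100-, 111-1
[col 2] --000, -0-00, -01-0, -10-0, 0--00*, 0--10*, 0-0-0*, 0-1-0*, 00--0*, 01--0*
[col 3] 0---0
Prime implicants: --000, -0-00, -01-0, -10-0, -1111, 0---0, 0111-, 1-111, 1011-, 11-01, 1100-, 111-1
PI chart (minterm → PIs covering it):
  0 | --000,-0-00,0---0
  2 | 0---0  (sole → essential)
  4 | -0-00,-01-0,0---0
  6 | -01-0,0---0
  8 | --000,-10-0,0---0
  10 | -10-0,0---0
  12 | 0---0  (sole → essential)
  14 | 0---0,0111-
  15 | -1111,0111-
  16 | --000,-0-00
  20 | -0-00,-01-0
  23 | 1-111,1011-
  24 | --000,-10-0,1100-
  25 | 11-01,1100-
  26 | -10-0  (sole → essential)
  29 | 11-01,111-1
  31 | -1111,1-111,111-1
Essential prime implicants: -10-0, 0---0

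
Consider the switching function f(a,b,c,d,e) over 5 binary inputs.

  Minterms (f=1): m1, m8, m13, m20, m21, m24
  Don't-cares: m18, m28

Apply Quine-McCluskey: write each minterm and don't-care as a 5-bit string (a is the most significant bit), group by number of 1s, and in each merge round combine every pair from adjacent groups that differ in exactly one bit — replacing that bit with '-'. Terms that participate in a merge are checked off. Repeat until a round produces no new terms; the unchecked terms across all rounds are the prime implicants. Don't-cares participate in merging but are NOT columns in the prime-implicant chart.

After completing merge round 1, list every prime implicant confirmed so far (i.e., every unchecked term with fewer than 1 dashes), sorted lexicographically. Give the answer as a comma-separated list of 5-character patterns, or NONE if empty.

size-2^0 implicants → 00001  01000(✓)  01101  10010  10100(✓)  10101(✓)  11000(✓)  11100(✓)
size-2^1 implicants → -1000  1-100  1010-  11-00
Unchecked terms (primes): -1000, 00001, 01101, 1-100, 10010, 1010-, 11-00

00001, 01101, 10010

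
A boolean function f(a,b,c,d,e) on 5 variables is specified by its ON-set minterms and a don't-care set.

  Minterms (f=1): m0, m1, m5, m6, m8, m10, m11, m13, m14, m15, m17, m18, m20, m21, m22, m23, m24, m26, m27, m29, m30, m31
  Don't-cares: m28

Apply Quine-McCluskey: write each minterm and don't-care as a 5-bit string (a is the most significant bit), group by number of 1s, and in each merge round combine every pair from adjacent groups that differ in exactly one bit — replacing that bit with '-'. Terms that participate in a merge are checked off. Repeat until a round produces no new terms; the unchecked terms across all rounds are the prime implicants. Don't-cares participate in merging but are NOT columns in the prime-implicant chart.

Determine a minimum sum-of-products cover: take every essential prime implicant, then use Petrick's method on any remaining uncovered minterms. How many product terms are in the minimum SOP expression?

Round 0: 00000✓ 00001✓ 00101✓ 00110✓ 01000✓ 01010✓ 01011✓ 01101✓ 01110✓ 01111✓ 10001✓ 10010✓ 10100✓ 10101✓ 10110✓ 10111✓ 11000✓ 11010✓ 11011✓ 11100✓ 11101✓ 11110✓ 11111✓
Round 1: -0001✓ -0101✓ -0110✓ -1000✓ -1010✓ -1011✓ -1101✓ -1110✓ -1111✓ 0-000 0-101✓ 0-110✓ 00-01✓ 0000- 01-10✓ 01-11✓ 010-0✓ 0101-✓ 011-1✓ 0111-✓ 1-010✓ 1-100✓ 1-101✓ 1-110✓ 1-111✓ 10-01✓ 10-10✓ 101-0✓ 101-1✓ 1010-✓ 1011-✓ 11-00✓ 11-10✓ 11-11✓ 110-0✓ 1101-✓ 111-0✓ 111-1✓ 1110-✓ 1111-✓
Round 2: --101 --110 -0-01 -1-10✓ -1-11✓ -10-0 -101-✓ -11-1 -111-✓ 01-1-✓ 1--10 1-1-0✓ 1-1-1✓ 1-10-✓ 1-11-✓ 101--✓ 11--0 11-1-✓ 111--✓
Round 3: -1-1- 1-1--
PIs = {--101, --110, -0-01, -1-1-, -10-0, -11-1, 0-000, 0000-, 1--10, 1-1--, 11--0}
Coverage chart:
  m0: 0-000,0000-
  m1: -0-01,0000-
  m5: --101,-0-01
  m6: --110 ←essential
  m8: -10-0,0-000
  m10: -1-1-,-10-0
  m11: -1-1- ←essential
  m13: --101,-11-1
  m14: --110,-1-1-
  m15: -1-1-,-11-1
  m17: -0-01 ←essential
  m18: 1--10 ←essential
  m20: 1-1-- ←essential
  m21: --101,-0-01,1-1--
  m22: --110,1--10,1-1--
  m23: 1-1-- ←essential
  m24: -10-0,11--0
  m26: -1-1-,-10-0,1--10,11--0
  m27: -1-1- ←essential
  m29: --101,-11-1,1-1--
  m30: --110,-1-1-,1--10,1-1--,11--0
  m31: -1-1-,-11-1,1-1--
Essential: --110, -0-01, -1-1-, 1--10, 1-1--
Petrick residual → --101, -10-0, 0-000
Min cover (8 terms): cd'e + cde' + b'd'e + bd + bc'e' + a'c'd'e' + ade' + ac

8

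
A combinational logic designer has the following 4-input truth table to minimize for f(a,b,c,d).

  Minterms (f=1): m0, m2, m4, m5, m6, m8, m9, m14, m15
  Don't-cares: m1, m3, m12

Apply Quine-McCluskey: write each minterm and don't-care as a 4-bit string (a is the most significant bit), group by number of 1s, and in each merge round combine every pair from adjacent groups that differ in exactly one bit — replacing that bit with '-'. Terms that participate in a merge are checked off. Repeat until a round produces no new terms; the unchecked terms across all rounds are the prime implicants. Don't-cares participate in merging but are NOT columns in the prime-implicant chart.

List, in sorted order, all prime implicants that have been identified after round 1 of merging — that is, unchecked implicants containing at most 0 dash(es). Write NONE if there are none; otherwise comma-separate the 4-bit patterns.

size-2^0 implicants → 0000(✓)  0001(✓)  0010(✓)  0011(✓)  0100(✓)  0101(✓)  0110(✓)  1000(✓)  1001(✓)  1100(✓)  1110(✓)  1111(✓)
size-2^1 implicants → -000(✓)  -001(✓)  -100(✓)  -110(✓)  0-00(✓)  0-01(✓)  0-10(✓)  00-0(✓)  00-1(✓)  000-(✓)  001-(✓)  01-0(✓)  010-(✓)  1-00(✓)  100-(✓)  11-0(✓)  111-
size-2^2 implicants → --00  -00-  -1-0  0--0  0-0-  00--
Unchecked terms (primes): --00, -00-, -1-0, 0--0, 0-0-, 00--, 111-

NONE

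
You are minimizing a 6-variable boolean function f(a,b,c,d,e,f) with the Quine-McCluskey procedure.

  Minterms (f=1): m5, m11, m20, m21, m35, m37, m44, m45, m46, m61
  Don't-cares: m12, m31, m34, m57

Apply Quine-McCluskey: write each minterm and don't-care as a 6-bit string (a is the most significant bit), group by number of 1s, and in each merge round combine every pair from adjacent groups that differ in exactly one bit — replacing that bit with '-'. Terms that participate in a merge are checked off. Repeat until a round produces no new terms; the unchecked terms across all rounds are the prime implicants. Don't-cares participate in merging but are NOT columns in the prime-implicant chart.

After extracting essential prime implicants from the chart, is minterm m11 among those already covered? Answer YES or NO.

size-2^0 implicants → 000101(✓)  001011  001100(✓)  010100(✓)  010101(✓)  011111  100010(✓)  100011(✓)  100101(✓)  101100(✓)  101101(✓)  101110(✓)  111001(✓)  111101(✓)
size-2^1 implicants → -00101  -01100  0-0101  01010-  1-1101  10-101  10001-  1011-0  10110-  111-01
Unchecked terms (primes): -00101, -01100, 0-0101, 001011, 01010-, 011111, 1-1101, 10-101, 10001-, 1011-0, 10110-, 111-01
Minterm coverage:
  m5 ⊆ -00101,0-0101
  m11 ⊆ 001011 [E]
  m20 ⊆ 01010- [E]
  m21 ⊆ 0-0101,01010-
  m35 ⊆ 10001- [E]
  m37 ⊆ -00101,10-101
  m44 ⊆ -01100,1011-0,10110-
  m45 ⊆ 1-1101,10-101,10110-
  m46 ⊆ 1011-0 [E]
  m61 ⊆ 1-1101,111-01
E = {001011, 01010-, 10001-, 1011-0}

YES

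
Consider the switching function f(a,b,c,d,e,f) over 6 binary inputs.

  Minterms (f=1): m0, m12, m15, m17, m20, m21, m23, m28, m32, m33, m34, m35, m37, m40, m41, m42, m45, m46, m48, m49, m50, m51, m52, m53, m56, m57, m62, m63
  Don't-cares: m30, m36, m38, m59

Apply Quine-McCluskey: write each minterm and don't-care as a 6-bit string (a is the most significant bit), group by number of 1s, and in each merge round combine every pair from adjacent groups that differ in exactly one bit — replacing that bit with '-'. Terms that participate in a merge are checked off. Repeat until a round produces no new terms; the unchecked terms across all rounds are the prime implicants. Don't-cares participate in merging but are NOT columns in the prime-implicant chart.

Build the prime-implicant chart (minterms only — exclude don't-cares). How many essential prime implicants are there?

[col 0] 000000*, 001100*, 001111, 010001*, 010100*, 010101*, 010111*, 011100*, 011110*, 100000*, 100001*, 100010*, 100011*, 100100*, 100101*, 100110*, 101000*, 101001*, 101010*, 101101*, 101110*, 110000*, 110001*, 110010*, 110011*, 110100*, 110101*, 111000*, 111001*, 111011*, 111110*, 111111*
[col 1] -00000, -10001*, -10100*, -10101*, -11110, 0-1100, 01-100, 010-01*, 0101-1, 01010-*, 0111-0, 1-0000*, 1-0001*, 1-0010*, 1-0011*, 1-0100*, 1-0101*, 1-1000*, 1-1001*, 1-1110, 10-000*, 10-001*, 10-010*, 10-101*, 10-110*, 100-00*, 100-01*, 100-10*, 1000-0*, 1000-1*, 10000-*, 10001-*, 1001-0*, 10010-*, 101-01*, 101-10*, 1010-0*, 10100-*, 11-000*, 11-001*, 11-011*, 110-00*, 110-01*, 1100-0*, 1100-1*, 11000-*, 11001-*, 11010-*, 111-11, 1110-1*, 11100-*, 11111-
[col 2] -10-01, -1010-, 1--000*, 1--001*, 1-0-00*, 1-0-01*, 1-00-0*, 1-00-1*, 1-000-*, 1-001-*, 1-010-*, 1-100-*, 10--01, 10--10, 10-0-0, 10-00-*, 100--0, 100-0-*, 1000--*, 11-0-1, 11-00-*, 110-0-*, 1100--*
[col 3] 1--00-, 1-0-0-, 1-00--
Prime implicants: -00000, -10-01, -1010-, -11110, 0-1100, 001111, 01-100, 0101-1, 0111-0, 1--00-, 1-0-0-, 1-00--, 1-1110, 10--01, 10--10, 10-0-0, 100--0, 11-0-1, 111-11, 11111-
PI chart (minterm → PIs covering it):
  0 | -00000  (sole → essential)
  12 | 0-1100  (sole → essential)
  15 | 001111  (sole → essential)
  17 | -10-01  (sole → essential)
  20 | -1010-,01-100
  21 | -10-01,-1010-,0101-1
  23 | 0101-1  (sole → essential)
  28 | 0-1100,01-100,0111-0
  32 | -00000,1--00-,1-0-0-,1-00--,10-0-0,100--0
  33 | 1--00-,1-0-0-,1-00--,10--01
  34 | 1-00--,10--10,10-0-0,100--0
  35 | 1-00--  (sole → essential)
  37 | 1-0-0-,10--01
  40 | 1--00-,10-0-0
  41 | 1--00-,10--01
  42 | 10--10,10-0-0
  45 | 10--01  (sole → essential)
  46 | 1-1110,10--10
  48 | 1--00-,1-0-0-,1-00--
  49 | -10-01,1--00-,1-0-0-,1-00--,11-0-1
  50 | 1-00--  (sole → essential)
  51 | 1-00--,11-0-1
  52 | -1010-,1-0-0-
  53 | -10-01,-1010-,1-0-0-
  56 | 1--00-  (sole → essential)
  57 | 1--00-,11-0-1
  62 | -11110,1-1110,11111-
  63 | 111-11,11111-
Essential prime implicants: -00000, -10-01, 0-1100, 001111, 0101-1, 1--00-, 1-00--, 10--01

8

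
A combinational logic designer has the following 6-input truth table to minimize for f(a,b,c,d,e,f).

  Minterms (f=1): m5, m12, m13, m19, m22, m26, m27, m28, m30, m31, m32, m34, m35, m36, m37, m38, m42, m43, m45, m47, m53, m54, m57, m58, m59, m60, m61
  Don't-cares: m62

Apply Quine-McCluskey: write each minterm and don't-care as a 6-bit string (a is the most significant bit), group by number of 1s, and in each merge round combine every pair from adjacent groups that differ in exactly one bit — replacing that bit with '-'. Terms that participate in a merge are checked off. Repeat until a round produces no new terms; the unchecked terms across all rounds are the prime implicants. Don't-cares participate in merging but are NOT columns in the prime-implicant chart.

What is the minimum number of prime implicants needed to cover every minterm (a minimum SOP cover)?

12

size-2^0 implicants → 000101(✓)  001100(✓)  001101(✓)  010011(✓)  010110(✓)  011010(✓)  011011(✓)  011100(✓)  011110(✓)  011111(✓)  100000(✓)  100010(✓)  100011(✓)  100100(✓)  100101(✓)  100110(✓)  101010(✓)  101011(✓)  101101(✓)  101111(✓)  110101(✓)  110110(✓)  111001(✓)  111010(✓)  111011(✓)  111100(✓)  111101(✓)  111110(✓)
size-2^1 implicants → -00101(✓)  -01101(✓)  -10110(✓)  -11010(✓)  -11011(✓)  -11100(✓)  -11110(✓)  0-1100  00-101(✓)  00110-  01-011  01-110(✓)  011-10(✓)  011-11(✓)  01101-(✓)  0111-0(✓)  01111-(✓)  1-0101(✓)  1-0110  1-1010(✓)  1-1011(✓)  1-1101(✓)  10-010(✓)  10-011(✓)  10-101(✓)  100-00(✓)  100-10(✓)  1000-0(✓)  10001-(✓)  1001-0(✓)  10010-  101-11  10101-(✓)  1011-1  11-101(✓)  11-110(✓)  111-01  111-10(✓)  1110-1  11101-(✓)  1111-0(✓)  11110-
size-2^2 implicants → -0-101  -1-110  -11-10  -1101-  -111-0  011-1-  1--101  1-101-  10-01-  100--0
Unchecked terms (primes): -0-101, -1-110, -11-10, -1101-, -111-0, 0-1100, 00110-, 01-011, 011-1-, 1--101, 1-0110, 1-101-, 10-01-, 100--0, 10010-, 101-11, 1011-1, 111-01, 1110-1, 11110-
Minterm coverage:
  m5 ⊆ -0-101 [E]
  m12 ⊆ 0-1100,00110-
  m13 ⊆ -0-101,00110-
  m19 ⊆ 01-011 [E]
  m22 ⊆ -1-110 [E]
  m26 ⊆ -11-10,-1101-,011-1-
  m27 ⊆ -1101-,01-011,011-1-
  m28 ⊆ -111-0,0-1100
  m30 ⊆ -1-110,-11-10,-111-0,011-1-
  m31 ⊆ 011-1- [E]
  m32 ⊆ 100--0 [E]
  m34 ⊆ 10-01-,100--0
  m35 ⊆ 10-01- [E]
  m36 ⊆ 100--0,10010-
  m37 ⊆ -0-101,1--101,10010-
  m38 ⊆ 1-0110,100--0
  m42 ⊆ 1-101-,10-01-
  m43 ⊆ 1-101-,10-01-,101-11
  m45 ⊆ -0-101,1--101,1011-1
  m47 ⊆ 101-11,1011-1
  m53 ⊆ 1--101 [E]
  m54 ⊆ -1-110,1-0110
  m57 ⊆ 111-01,1110-1
  m58 ⊆ -11-10,-1101-,1-101-
  m59 ⊆ -1101-,1-101-,1110-1
  m60 ⊆ -111-0,11110-
  m61 ⊆ 1--101,111-01,11110-
E = {-0-101, -1-110, 01-011, 011-1-, 1--101, 10-01-, 100--0}
Petrick residual → -11-10, -111-0, 0-1100, 101-11, 1110-1
Cover = b'de'f + bdef' + bcef' + bcdf' + a'cde'f' + a'bd'ef + a'bce + ade'f + ab'd'e + ab'c'f' + ab'cef + abcd'f  |cover|=12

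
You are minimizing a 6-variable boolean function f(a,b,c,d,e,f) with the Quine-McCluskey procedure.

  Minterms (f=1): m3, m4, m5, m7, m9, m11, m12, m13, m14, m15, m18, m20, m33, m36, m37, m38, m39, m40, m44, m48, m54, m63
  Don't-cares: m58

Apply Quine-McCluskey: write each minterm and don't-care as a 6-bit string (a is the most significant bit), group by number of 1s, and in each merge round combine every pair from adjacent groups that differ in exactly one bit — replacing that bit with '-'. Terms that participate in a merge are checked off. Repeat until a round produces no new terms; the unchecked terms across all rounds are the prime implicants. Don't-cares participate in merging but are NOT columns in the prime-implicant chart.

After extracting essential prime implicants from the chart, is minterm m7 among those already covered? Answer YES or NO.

Round 0: 000011✓ 000100✓ 000101✓ 000111✓ 001001✓ 001011✓ 001100✓ 001101✓ 001110✓ 001111✓ 010010 010100✓ 100001✓ 100100✓ 100101✓ 100110✓ 100111✓ 101000✓ 101100✓ 110000 110110✓ 111010 111111
Round 1: -00100✓ -00101✓ -00111✓ -01100✓ 0-0100 00-011✓ 00-100✓ 00-101✓ 00-111✓ 000-11✓ 0001-1✓ 00010-✓ 001-01✓ 001-11✓ 0010-1✓ 0011-0✓ 0011-1✓ 00110-✓ 00111-✓ 1-0110 10-100✓ 100-01 1001-0✓ 1001-1✓ 10010-✓ 10011-✓ 101-00
Round 2: -0-100 -001-1 -0010- 00--11 00-1-1 00-10- 001--1 0011-- 1001--
PIs = {-0-100, -001-1, -0010-, 0-0100, 00--11, 00-1-1, 00-10-, 001--1, 0011--, 010010, 1-0110, 100-01, 1001--, 101-00, 110000, 111010, 111111}
Coverage chart:
  m3: 00--11 ←essential
  m4: -0-100,-0010-,0-0100,00-10-
  m5: -001-1,-0010-,00-1-1,00-10-
  m7: -001-1,00--11,00-1-1
  m9: 001--1 ←essential
  m11: 00--11,001--1
  m12: -0-100,00-10-,0011--
  m13: 00-1-1,00-10-,001--1,0011--
  m14: 0011-- ←essential
  m15: 00--11,00-1-1,001--1,0011--
  m18: 010010 ←essential
  m20: 0-0100 ←essential
  m33: 100-01 ←essential
  m36: -0-100,-0010-,1001--
  m37: -001-1,-0010-,100-01,1001--
  m38: 1-0110,1001--
  m39: -001-1,1001--
  m40: 101-00 ←essential
  m44: -0-100,101-00
  m48: 110000 ←essential
  m54: 1-0110 ←essential
  m63: 111111 ←essential
Essential: 0-0100, 00--11, 001--1, 0011--, 010010, 1-0110, 100-01, 101-00, 110000, 111111

YES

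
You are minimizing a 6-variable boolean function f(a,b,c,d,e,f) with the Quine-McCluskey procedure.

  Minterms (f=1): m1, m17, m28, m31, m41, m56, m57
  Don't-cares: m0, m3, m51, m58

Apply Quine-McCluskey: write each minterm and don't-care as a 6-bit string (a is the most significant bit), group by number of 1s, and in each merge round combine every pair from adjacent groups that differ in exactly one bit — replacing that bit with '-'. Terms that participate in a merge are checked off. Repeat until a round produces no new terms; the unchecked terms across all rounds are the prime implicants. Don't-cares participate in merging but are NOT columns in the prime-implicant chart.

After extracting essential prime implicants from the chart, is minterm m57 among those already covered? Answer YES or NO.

Round 0: 000000✓ 000001✓ 000011✓ 010001✓ 011100 011111 101001✓ 110011 111000✓ 111001✓ 111010✓
Round 1: 0-0001 0000-1 00000- 1-1001 1110-0 11100-
PIs = {0-0001, 0000-1, 00000-, 011100, 011111, 1-1001, 110011, 1110-0, 11100-}
Coverage chart:
  m1: 0-0001,0000-1,00000-
  m17: 0-0001 ←essential
  m28: 011100 ←essential
  m31: 011111 ←essential
  m41: 1-1001 ←essential
  m56: 1110-0,11100-
  m57: 1-1001,11100-
Essential: 0-0001, 011100, 011111, 1-1001

YES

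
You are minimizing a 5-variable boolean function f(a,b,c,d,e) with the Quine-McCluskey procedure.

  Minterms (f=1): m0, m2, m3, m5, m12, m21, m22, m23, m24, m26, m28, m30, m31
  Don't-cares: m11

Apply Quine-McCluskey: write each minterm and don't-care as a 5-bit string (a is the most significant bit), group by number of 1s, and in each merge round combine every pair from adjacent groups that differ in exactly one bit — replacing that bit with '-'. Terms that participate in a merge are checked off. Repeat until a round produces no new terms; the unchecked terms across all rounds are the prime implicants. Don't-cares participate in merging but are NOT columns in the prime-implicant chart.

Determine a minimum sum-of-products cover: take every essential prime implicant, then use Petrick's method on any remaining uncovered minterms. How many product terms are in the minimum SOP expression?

6

[col 0] 00000*, 00010*, 00011*, 00101*, 01011*, 01100*, 10101*, 10110*, 10111*, 11000*, 11010*, 11100*, 11110*, 11111*
[col 1] -0101, -1100, 0-011, 000-0, 0001-, 1-110*, 1-111*, 101-1, 1011-*, 11-00*, 11-10*, 110-0*, 111-0*, 1111-*
[col 2] 1-11-, 11--0
Prime implicants: -0101, -1100, 0-011, 000-0, 0001-, 1-11-, 101-1, 11--0
PI chart (minterm → PIs covering it):
  0 | 000-0  (sole → essential)
  2 | 000-0,0001-
  3 | 0-011,0001-
  5 | -0101  (sole → essential)
  12 | -1100  (sole → essential)
  21 | -0101,101-1
  22 | 1-11-  (sole → essential)
  23 | 1-11-,101-1
  24 | 11--0  (sole → essential)
  26 | 11--0  (sole → essential)
  28 | -1100,11--0
  30 | 1-11-,11--0
  31 | 1-11-  (sole → essential)
Essential prime implicants: -0101, -1100, 000-0, 1-11-, 11--0
Petrick residual → 0-011
Minimum SOP uses 6 PIs: b'cd'e + bcd'e' + a'c'de + a'b'c'e' + acd + abe'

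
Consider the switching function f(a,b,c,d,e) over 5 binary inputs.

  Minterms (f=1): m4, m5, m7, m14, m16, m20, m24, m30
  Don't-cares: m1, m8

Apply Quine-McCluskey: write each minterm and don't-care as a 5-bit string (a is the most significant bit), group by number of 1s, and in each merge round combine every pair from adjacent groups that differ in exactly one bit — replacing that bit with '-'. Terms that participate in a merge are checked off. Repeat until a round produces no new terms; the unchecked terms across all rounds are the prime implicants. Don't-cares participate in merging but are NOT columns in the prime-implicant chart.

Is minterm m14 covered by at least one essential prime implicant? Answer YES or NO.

size-2^0 implicants → 00001(✓)  00100(✓)  00101(✓)  00111(✓)  01000(✓)  01110(✓)  10000(✓)  10100(✓)  11000(✓)  11110(✓)
size-2^1 implicants → -0100  -1000  -1110  00-01  001-1  0010-  1-000  10-00
Unchecked terms (primes): -0100, -1000, -1110, 00-01, 001-1, 0010-, 1-000, 10-00
Minterm coverage:
  m4 ⊆ -0100,0010-
  m5 ⊆ 00-01,001-1,0010-
  m7 ⊆ 001-1 [E]
  m14 ⊆ -1110 [E]
  m16 ⊆ 1-000,10-00
  m20 ⊆ -0100,10-00
  m24 ⊆ -1000,1-000
  m30 ⊆ -1110 [E]
E = {-1110, 001-1}

YES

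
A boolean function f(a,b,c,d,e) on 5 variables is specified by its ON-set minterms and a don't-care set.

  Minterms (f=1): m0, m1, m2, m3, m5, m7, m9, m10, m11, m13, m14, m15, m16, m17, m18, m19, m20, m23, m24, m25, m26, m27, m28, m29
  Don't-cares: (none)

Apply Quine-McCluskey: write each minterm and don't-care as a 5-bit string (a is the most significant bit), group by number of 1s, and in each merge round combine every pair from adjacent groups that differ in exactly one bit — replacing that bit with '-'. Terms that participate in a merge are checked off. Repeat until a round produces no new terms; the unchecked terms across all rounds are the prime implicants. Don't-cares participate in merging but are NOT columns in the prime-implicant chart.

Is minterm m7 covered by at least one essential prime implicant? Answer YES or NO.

YES

Round 0: 00000✓ 00001✓ 00010✓ 00011✓ 00101✓ 00111✓ 01001✓ 01010✓ 01011✓ 01101✓ 01110✓ 01111✓ 10000✓ 10001✓ 10010✓ 10011✓ 10100✓ 10111✓ 11000✓ 11001✓ 11010✓ 11011✓ 11100✓ 11101✓
Round 1: -0000✓ -0001✓ -0010✓ -0011✓ -0111✓ -1001✓ -1010✓ -1011✓ -1101✓ 0-001✓ 0-010✓ 0-011✓ 0-101✓ 0-111✓ 00-01✓ 00-11✓ 000-0✓ 000-1✓ 0000-✓ 0001-✓ 001-1✓ 01-01✓ 01-10✓ 01-11✓ 010-1✓ 0101-✓ 011-1✓ 0111-✓ 1-000✓ 1-001✓ 1-010✓ 1-011✓ 1-100✓ 10-00✓ 10-11✓ 100-0✓ 100-1✓ 1000-✓ 1001-✓ 11-00✓ 11-01✓ 110-0✓ 110-1✓ 1100-✓ 1101-✓ 1110-✓
Round 2: --001✓ --010✓ --011✓ -0-11 -00-0✓ -00-1✓ -000-✓ -001-✓ -1-01 -10-1✓ -101-✓ 0--01✓ 0--11✓ 0-0-1✓ 0-01-✓ 0-1-1✓ 00--1✓ 000--✓ 01--1✓ 01-1- 1--00 1-0-0✓ 1-0-1✓ 1-00-✓ 1-01-✓ 100--✓ 11-0- 110--✓
Round 3: --0-1 --01- -00-- 0---1 1-0--
PIs = {--0-1, --01-, -0-11, -00--, -1-01, 0---1, 01-1-, 1--00, 1-0--, 11-0-}
Coverage chart:
  m0: -00-- ←essential
  m1: --0-1,-00--,0---1
  m2: --01-,-00--
  m3: --0-1,--01-,-0-11,-00--,0---1
  m5: 0---1 ←essential
  m7: -0-11,0---1
  m9: --0-1,-1-01,0---1
  m10: --01-,01-1-
  m11: --0-1,--01-,0---1,01-1-
  m13: -1-01,0---1
  m14: 01-1- ←essential
  m15: 0---1,01-1-
  m16: -00--,1--00,1-0--
  m17: --0-1,-00--,1-0--
  m18: --01-,-00--,1-0--
  m19: --0-1,--01-,-0-11,-00--,1-0--
  m20: 1--00 ←essential
  m23: -0-11 ←essential
  m24: 1--00,1-0--,11-0-
  m25: --0-1,-1-01,1-0--,11-0-
  m26: --01-,1-0--
  m27: --0-1,--01-,1-0--
  m28: 1--00,11-0-
  m29: -1-01,11-0-
Essential: -0-11, -00--, 0---1, 01-1-, 1--00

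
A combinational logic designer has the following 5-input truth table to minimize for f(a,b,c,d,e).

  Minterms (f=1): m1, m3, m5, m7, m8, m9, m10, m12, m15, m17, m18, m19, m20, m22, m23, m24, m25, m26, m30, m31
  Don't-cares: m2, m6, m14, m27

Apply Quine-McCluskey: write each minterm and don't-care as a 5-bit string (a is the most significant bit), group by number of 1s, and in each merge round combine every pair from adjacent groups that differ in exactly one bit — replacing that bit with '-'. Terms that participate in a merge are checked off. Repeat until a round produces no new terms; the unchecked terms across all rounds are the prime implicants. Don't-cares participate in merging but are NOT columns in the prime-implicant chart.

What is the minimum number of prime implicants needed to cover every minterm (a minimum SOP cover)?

Round 0: 00001✓ 00010✓ 00011✓ 00101✓ 00110✓ 00111✓ 01000✓ 01001✓ 01010✓ 01100✓ 01110✓ 01111✓ 10001✓ 10010✓ 10011✓ 10100✓ 10110✓ 10111✓ 11000✓ 11001✓ 11010✓ 11011✓ 11110✓ 11111✓
Round 1: -0001✓ -0010✓ -0011✓ -0110✓ -0111✓ -1000✓ -1001✓ -1010✓ -1110✓ -1111✓ 0-001✓ 0-010✓ 0-110✓ 0-111✓ 00-01✓ 00-10✓ 00-11✓ 000-1✓ 0001-✓ 001-1✓ 0011-✓ 01-00✓ 01-10✓ 010-0✓ 0100-✓ 011-0✓ 0111-✓ 1-001✓ 1-010✓ 1-011✓ 1-110✓ 1-111✓ 10-10✓ 10-11✓ 100-1✓ 1001-✓ 101-0 1011-✓ 11-10✓ 11-11✓ 110-0✓ 110-1✓ 1100-✓ 1101-✓ 1111-✓
Round 2: --001 --010✓ --110✓ --111✓ -0-10✓ -0-11✓ -00-1 -001-✓ -011-✓ -1-10✓ -10-0 -100- -111-✓ 0--10✓ 0-11-✓ 00--1 00-1-✓ 01--0 1--10✓ 1--11✓ 1-0-1 1-01-✓ 1-11-✓ 10-1-✓ 11-1-✓ 110--
Round 3: ---10 --11- -0-1- 1--1-
PIs = {---10, --001, --11-, -0-1-, -00-1, -10-0, -100-, 00--1, 01--0, 1--1-, 1-0-1, 101-0, 110--}
Coverage chart:
  m1: --001,-00-1,00--1
  m3: -0-1-,-00-1,00--1
  m5: 00--1 ←essential
  m7: --11-,-0-1-,00--1
  m8: -10-0,-100-,01--0
  m9: --001,-100-
  m10: ---10,-10-0,01--0
  m12: 01--0 ←essential
  m15: --11- ←essential
  m17: --001,-00-1,1-0-1
  m18: ---10,-0-1-,1--1-
  m19: -0-1-,-00-1,1--1-,1-0-1
  m20: 101-0 ←essential
  m22: ---10,--11-,-0-1-,1--1-,101-0
  m23: --11-,-0-1-,1--1-
  m24: -10-0,-100-,110--
  m25: --001,-100-,1-0-1,110--
  m26: ---10,-10-0,1--1-,110--
  m30: ---10,--11-,1--1-
  m31: --11-,1--1-
Essential: --11-, 00--1, 01--0, 101-0
Petrick residual → ---10, -00-1, -100-
Min cover (7 terms): de' + cd + b'c'e + bc'd' + a'b'e + a'be' + ab'ce'

7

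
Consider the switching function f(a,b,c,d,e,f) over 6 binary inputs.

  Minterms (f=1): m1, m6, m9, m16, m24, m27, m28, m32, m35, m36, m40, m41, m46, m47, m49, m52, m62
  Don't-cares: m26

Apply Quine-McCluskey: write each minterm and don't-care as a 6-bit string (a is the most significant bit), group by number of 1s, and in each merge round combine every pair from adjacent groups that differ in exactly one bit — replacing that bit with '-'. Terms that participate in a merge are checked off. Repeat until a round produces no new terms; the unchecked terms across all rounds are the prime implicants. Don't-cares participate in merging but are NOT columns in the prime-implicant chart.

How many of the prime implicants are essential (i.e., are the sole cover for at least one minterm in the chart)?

[col 0] 000001*, 000110, 001001*, 010000*, 011000*, 011010*, 011011*, 011100*, 100000*, 100011, 100100*, 101000*, 101001*, 101110*, 101111*, 110001, 110100*, 111110*
[col 1] -01001, 00-001, 01-000, 011-00, 0110-0, 01101-, 1-0100, 1-1110, 10-000, 100-00, 10100-, 10111-
Prime implicants: -01001, 00-001, 000110, 01-000, 011-00, 0110-0, 01101-, 1-0100, 1-1110, 10-000, 100-00, 100011, 10100-, 10111-, 110001
PI chart (minterm → PIs covering it):
  1 | 00-001  (sole → essential)
  6 | 000110  (sole → essential)
  9 | -01001,00-001
  16 | 01-000  (sole → essential)
  24 | 01-000,011-00,0110-0
  27 | 01101-  (sole → essential)
  28 | 011-00  (sole → essential)
  32 | 10-000,100-00
  35 | 100011  (sole → essential)
  36 | 1-0100,100-00
  40 | 10-000,10100-
  41 | -01001,10100-
  46 | 1-1110,10111-
  47 | 10111-  (sole → essential)
  49 | 110001  (sole → essential)
  52 | 1-0100  (sole → essential)
  62 | 1-1110  (sole → essential)
Essential prime implicants: 00-001, 000110, 01-000, 011-00, 01101-, 1-0100, 1-1110, 100011, 10111-, 110001

10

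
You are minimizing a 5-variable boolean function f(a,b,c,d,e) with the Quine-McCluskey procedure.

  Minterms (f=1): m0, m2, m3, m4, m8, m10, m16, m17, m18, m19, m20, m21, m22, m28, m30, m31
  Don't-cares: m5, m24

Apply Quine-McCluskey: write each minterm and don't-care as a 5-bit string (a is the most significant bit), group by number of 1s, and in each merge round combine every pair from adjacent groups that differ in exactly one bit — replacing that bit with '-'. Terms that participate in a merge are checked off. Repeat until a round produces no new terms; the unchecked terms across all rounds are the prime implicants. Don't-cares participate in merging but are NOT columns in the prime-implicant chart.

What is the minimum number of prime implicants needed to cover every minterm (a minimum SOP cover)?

6

Round 0: 00000✓ 00010✓ 00011✓ 00100✓ 00101✓ 01000✓ 01010✓ 10000✓ 10001✓ 10010✓ 10011✓ 10100✓ 10101✓ 10110✓ 11000✓ 11100✓ 11110✓ 11111✓
Round 1: -0000✓ -0010✓ -0011✓ -0100✓ -0101✓ -1000✓ 0-000✓ 0-010✓ 00-00✓ 000-0✓ 0001-✓ 0010-✓ 010-0✓ 1-000✓ 1-100✓ 1-110✓ 10-00✓ 10-01✓ 10-10✓ 100-0✓ 100-1✓ 1000-✓ 1001-✓ 101-0✓ 1010-✓ 11-00✓ 111-0✓ 1111-
Round 2: --000 -0-00 -00-0 -001- -010- 0-0-0 1--00 1-1-0 10--0 10-0- 100--
PIs = {--000, -0-00, -00-0, -001-, -010-, 0-0-0, 1--00, 1-1-0, 10--0, 10-0-, 100--, 1111-}
Coverage chart:
  m0: --000,-0-00,-00-0,0-0-0
  m2: -00-0,-001-,0-0-0
  m3: -001- ←essential
  m4: -0-00,-010-
  m8: --000,0-0-0
  m10: 0-0-0 ←essential
  m16: --000,-0-00,-00-0,1--00,10--0,10-0-,100--
  m17: 10-0-,100--
  m18: -00-0,-001-,10--0,100--
  m19: -001-,100--
  m20: -0-00,-010-,1--00,1-1-0,10--0,10-0-
  m21: -010-,10-0-
  m22: 1-1-0,10--0
  m28: 1--00,1-1-0
  m30: 1-1-0,1111-
  m31: 1111- ←essential
Essential: -001-, 0-0-0, 1111-
Petrick residual → -0-00, 1-1-0, 10-0-
Min cover (6 terms): b'd'e' + b'c'd + a'c'e' + ace' + ab'd' + abcd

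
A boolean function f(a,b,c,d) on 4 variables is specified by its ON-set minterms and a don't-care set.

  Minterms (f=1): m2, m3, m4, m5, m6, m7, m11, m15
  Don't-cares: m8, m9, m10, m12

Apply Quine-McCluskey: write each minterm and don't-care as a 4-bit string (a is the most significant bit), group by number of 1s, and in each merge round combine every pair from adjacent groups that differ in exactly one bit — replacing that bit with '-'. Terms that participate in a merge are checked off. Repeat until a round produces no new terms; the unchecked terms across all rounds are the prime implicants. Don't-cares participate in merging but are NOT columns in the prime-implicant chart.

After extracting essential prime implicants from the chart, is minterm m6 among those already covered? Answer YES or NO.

Round 0: 0010✓ 0011✓ 0100✓ 0101✓ 0110✓ 0111✓ 1000✓ 1001✓ 1010✓ 1011✓ 1100✓ 1111✓
Round 1: -010✓ -011✓ -100 -111✓ 0-10✓ 0-11✓ 001-✓ 01-0✓ 01-1✓ 010-✓ 011-✓ 1-00 1-11✓ 10-0✓ 10-1✓ 100-✓ 101-✓
Round 2: --11 -01- 0-1- 01-- 10--
PIs = {--11, -01-, -100, 0-1-, 01--, 1-00, 10--}
Coverage chart:
  m2: -01-,0-1-
  m3: --11,-01-,0-1-
  m4: -100,01--
  m5: 01-- ←essential
  m6: 0-1-,01--
  m7: --11,0-1-,01--
  m11: --11,-01-,10--
  m15: --11 ←essential
Essential: --11, 01--

YES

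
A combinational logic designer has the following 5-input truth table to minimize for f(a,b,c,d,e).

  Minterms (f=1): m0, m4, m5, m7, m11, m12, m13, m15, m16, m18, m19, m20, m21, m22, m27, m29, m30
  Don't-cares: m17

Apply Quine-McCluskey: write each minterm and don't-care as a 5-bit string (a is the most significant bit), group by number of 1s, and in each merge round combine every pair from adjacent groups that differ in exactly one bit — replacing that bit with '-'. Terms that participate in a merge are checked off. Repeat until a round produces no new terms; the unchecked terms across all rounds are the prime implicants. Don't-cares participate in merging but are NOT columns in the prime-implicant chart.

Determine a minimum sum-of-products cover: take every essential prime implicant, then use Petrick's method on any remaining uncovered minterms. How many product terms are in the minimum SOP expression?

7

[col 0] 00000*, 00100*, 00101*, 00111*, 01011*, 01100*, 01101*, 01111*, 10000*, 10001*, 10010*, 10011*, 10100*, 10101*, 10110*, 11011*, 11101*, 11110*
[col 1] -0000*, -0100*, -0101*, -1011, -1101*, 0-100*, 0-101*, 0-111*, 00-00*, 001-1*, 0010-*, 01-11, 011-1*, 0110-*, 1-011, 1-101*, 1-110, 10-00*, 10-01*, 10-10*, 100-0*, 100-1*, 1000-*, 1001-*, 101-0*, 1010-*
[col 2] --101, -0-00, -010-, 0-1-1, 0-10-, 10--0, 10-0-, 100--
Prime implicants: --101, -0-00, -010-, -1011, 0-1-1, 0-10-, 01-11, 1-011, 1-110, 10--0, 10-0-, 100--
PI chart (minterm → PIs covering it):
  0 | -0-00  (sole → essential)
  4 | -0-00,-010-,0-10-
  5 | --101,-010-,0-1-1,0-10-
  7 | 0-1-1  (sole → essential)
  11 | -1011,01-11
  12 | 0-10-  (sole → essential)
  13 | --101,0-1-1,0-10-
  15 | 0-1-1,01-11
  16 | -0-00,10--0,10-0-,100--
  18 | 10--0,100--
  19 | 1-011,100--
  20 | -0-00,-010-,10--0,10-0-
  21 | --101,-010-,10-0-
  22 | 1-110,10--0
  27 | -1011,1-011
  29 | --101  (sole → essential)
  30 | 1-110  (sole → essential)
Essential prime implicants: --101, -0-00, 0-1-1, 0-10-, 1-110
Petrick residual → -1011, 100--
Minimum SOP uses 7 PIs: cd'e + b'd'e' + bc'de + a'ce + a'cd' + acde' + ab'c'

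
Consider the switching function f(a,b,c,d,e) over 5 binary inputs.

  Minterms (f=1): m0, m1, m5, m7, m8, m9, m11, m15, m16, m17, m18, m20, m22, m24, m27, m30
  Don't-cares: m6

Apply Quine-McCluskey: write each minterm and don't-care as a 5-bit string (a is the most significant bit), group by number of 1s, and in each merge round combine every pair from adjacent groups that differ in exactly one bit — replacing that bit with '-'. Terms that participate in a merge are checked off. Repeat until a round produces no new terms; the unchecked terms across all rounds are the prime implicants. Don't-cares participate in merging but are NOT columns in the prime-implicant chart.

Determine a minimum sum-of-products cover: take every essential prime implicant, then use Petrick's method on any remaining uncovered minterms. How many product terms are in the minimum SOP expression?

[col 0] 00000*, 00001*, 00101*, 00110*, 00111*, 01000*, 01001*, 01011*, 01111*, 10000*, 10001*, 10010*, 10100*, 10110*, 11000*, 11011*, 11110*
[col 1] -0000*, -0001*, -0110, -1000*, -1011, 0-000*, 0-001*, 0-111, 00-01, 0000-*, 001-1, 0011-, 01-11, 010-1, 0100-*, 1-000*, 1-110, 10-00*, 10-10*, 100-0*, 1000-*, 101-0*
[col 2] --000, -000-, 0-00-, 10--0
Prime implicants: --000, -000-, -0110, -1011, 0-00-, 0-111, 00-01, 001-1, 0011-, 01-11, 010-1, 1-110, 10--0
PI chart (minterm → PIs covering it):
  0 | --000,-000-,0-00-
  1 | -000-,0-00-,00-01
  5 | 00-01,001-1
  7 | 0-111,001-1,0011-
  8 | --000,0-00-
  9 | 0-00-,010-1
  11 | -1011,01-11,010-1
  15 | 0-111,01-11
  16 | --000,-000-,10--0
  17 | -000-  (sole → essential)
  18 | 10--0  (sole → essential)
  20 | 10--0  (sole → essential)
  22 | -0110,1-110,10--0
  24 | --000  (sole → essential)
  27 | -1011  (sole → essential)
  30 | 1-110  (sole → essential)
Essential prime implicants: --000, -000-, -1011, 1-110, 10--0
Petrick residual → 0-00-, 0-111, 00-01
Minimum SOP uses 8 PIs: c'd'e' + b'c'd' + bc'de + a'c'd' + a'cde + a'b'd'e + acde' + ab'e'

8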